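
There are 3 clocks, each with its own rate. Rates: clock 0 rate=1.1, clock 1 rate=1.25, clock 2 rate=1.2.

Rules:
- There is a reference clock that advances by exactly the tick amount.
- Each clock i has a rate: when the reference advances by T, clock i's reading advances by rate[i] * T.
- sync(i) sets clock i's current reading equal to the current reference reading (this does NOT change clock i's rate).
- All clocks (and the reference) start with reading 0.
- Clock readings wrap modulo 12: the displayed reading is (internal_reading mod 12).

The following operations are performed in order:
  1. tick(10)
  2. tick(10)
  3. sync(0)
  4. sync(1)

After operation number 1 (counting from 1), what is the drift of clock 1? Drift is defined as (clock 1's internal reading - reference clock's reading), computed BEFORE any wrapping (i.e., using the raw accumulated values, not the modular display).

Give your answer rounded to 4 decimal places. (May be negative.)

Answer: 2.5000

Derivation:
After op 1 tick(10): ref=10.0000 raw=[11.0000 12.5000 12.0000]
Drift of clock 1 after op 1: 12.5000 - 10.0000 = 2.5000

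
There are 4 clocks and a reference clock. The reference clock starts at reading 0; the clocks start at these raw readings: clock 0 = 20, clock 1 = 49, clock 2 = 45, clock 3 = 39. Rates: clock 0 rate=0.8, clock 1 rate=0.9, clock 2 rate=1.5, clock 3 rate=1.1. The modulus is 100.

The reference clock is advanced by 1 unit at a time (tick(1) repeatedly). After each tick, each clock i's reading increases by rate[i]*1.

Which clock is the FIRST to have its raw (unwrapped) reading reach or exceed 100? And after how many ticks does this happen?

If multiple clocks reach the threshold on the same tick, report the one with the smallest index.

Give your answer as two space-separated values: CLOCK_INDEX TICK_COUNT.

Answer: 2 37

Derivation:
clock 0: start=20, rate=0.8, needs 100-20 = 80; ticks = ceil(80/0.8) = ceil(100.0000) = 100; reading at tick 100 = 20 + 0.8*100 = 100.0000
clock 1: start=49, rate=0.9, needs 100-49 = 51; ticks = ceil(51/0.9) = ceil(56.6667) = 57; reading at tick 57 = 49 + 0.9*57 = 100.3000
clock 2: start=45, rate=1.5, needs 100-45 = 55; ticks = ceil(55/1.5) = ceil(36.6667) = 37; reading at tick 37 = 45 + 1.5*37 = 100.5000
clock 3: start=39, rate=1.1, needs 100-39 = 61; ticks = ceil(61/1.1) = ceil(55.4545) = 56; reading at tick 56 = 39 + 1.1*56 = 100.6000
Minimum tick count = 37; winners = [2]; smallest index = 2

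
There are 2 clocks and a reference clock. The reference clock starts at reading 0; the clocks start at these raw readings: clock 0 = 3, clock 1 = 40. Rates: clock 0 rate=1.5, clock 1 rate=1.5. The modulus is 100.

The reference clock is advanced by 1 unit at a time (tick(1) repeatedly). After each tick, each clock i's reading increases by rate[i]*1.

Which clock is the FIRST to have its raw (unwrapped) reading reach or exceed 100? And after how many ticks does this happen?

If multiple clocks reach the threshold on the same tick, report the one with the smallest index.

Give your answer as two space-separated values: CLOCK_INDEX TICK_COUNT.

clock 0: start=3, rate=1.5, needs 100-3 = 97; ticks = ceil(97/1.5) = ceil(64.6667) = 65; reading at tick 65 = 3 + 1.5*65 = 100.5000
clock 1: start=40, rate=1.5, needs 100-40 = 60; ticks = ceil(60/1.5) = ceil(40.0000) = 40; reading at tick 40 = 40 + 1.5*40 = 100.0000
Minimum tick count = 40; winners = [1]; smallest index = 1

Answer: 1 40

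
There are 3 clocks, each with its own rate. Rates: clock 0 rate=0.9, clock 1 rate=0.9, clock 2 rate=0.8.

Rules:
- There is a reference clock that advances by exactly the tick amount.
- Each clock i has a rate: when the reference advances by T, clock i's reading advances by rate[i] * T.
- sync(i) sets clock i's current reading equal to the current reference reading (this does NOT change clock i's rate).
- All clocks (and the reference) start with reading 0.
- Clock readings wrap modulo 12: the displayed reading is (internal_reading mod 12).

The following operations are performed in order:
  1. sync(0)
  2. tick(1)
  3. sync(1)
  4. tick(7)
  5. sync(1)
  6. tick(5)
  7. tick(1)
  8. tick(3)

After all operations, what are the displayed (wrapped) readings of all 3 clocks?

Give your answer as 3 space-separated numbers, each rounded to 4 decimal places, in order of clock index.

Answer: 3.3000 4.1000 1.6000

Derivation:
After op 1 sync(0): ref=0.0000 raw=[0.0000 0.0000 0.0000]
After op 2 tick(1): ref=1.0000 raw=[0.9000 0.9000 0.8000]
After op 3 sync(1): ref=1.0000 raw=[0.9000 1.0000 0.8000]
After op 4 tick(7): ref=8.0000 raw=[7.2000 7.3000 6.4000]
After op 5 sync(1): ref=8.0000 raw=[7.2000 8.0000 6.4000]
After op 6 tick(5): ref=13.0000 raw=[11.7000 12.5000 10.4000]
After op 7 tick(1): ref=14.0000 raw=[12.6000 13.4000 11.2000]
After op 8 tick(3): ref=17.0000 raw=[15.3000 16.1000 13.6000]
Wrap final raw readings (mod 12): 15.3000 mod 12 = 3.3000; 16.1000 mod 12 = 4.1000; 13.6000 mod 12 = 1.6000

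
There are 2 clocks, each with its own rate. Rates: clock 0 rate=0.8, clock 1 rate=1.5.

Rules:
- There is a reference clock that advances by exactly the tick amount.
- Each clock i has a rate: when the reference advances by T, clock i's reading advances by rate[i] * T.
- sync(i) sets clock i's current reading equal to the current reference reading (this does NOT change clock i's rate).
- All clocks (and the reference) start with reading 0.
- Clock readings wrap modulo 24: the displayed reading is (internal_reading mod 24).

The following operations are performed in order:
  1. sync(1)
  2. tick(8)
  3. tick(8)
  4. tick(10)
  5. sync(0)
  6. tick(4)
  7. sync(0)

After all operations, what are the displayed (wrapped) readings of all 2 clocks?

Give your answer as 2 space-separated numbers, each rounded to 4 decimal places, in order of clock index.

Answer: 6.0000 21.0000

Derivation:
After op 1 sync(1): ref=0.0000 raw=[0.0000 0.0000]
After op 2 tick(8): ref=8.0000 raw=[6.4000 12.0000]
After op 3 tick(8): ref=16.0000 raw=[12.8000 24.0000]
After op 4 tick(10): ref=26.0000 raw=[20.8000 39.0000]
After op 5 sync(0): ref=26.0000 raw=[26.0000 39.0000]
After op 6 tick(4): ref=30.0000 raw=[29.2000 45.0000]
After op 7 sync(0): ref=30.0000 raw=[30.0000 45.0000]
Wrap final raw readings (mod 24): 30.0000 mod 24 = 6.0000; 45.0000 mod 24 = 21.0000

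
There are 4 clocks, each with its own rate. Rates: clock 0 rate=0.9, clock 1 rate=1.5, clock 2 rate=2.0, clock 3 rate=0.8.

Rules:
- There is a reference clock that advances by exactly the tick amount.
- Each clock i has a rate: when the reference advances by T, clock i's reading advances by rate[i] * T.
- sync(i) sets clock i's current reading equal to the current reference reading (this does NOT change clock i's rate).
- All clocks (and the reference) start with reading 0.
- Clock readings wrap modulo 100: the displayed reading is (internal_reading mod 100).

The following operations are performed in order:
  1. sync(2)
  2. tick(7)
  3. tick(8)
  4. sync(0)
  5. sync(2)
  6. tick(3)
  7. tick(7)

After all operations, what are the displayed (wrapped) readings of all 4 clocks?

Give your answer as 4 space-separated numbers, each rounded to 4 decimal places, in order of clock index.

Answer: 24.0000 37.5000 35.0000 20.0000

Derivation:
After op 1 sync(2): ref=0.0000 raw=[0.0000 0.0000 0.0000 0.0000]
After op 2 tick(7): ref=7.0000 raw=[6.3000 10.5000 14.0000 5.6000]
After op 3 tick(8): ref=15.0000 raw=[13.5000 22.5000 30.0000 12.0000]
After op 4 sync(0): ref=15.0000 raw=[15.0000 22.5000 30.0000 12.0000]
After op 5 sync(2): ref=15.0000 raw=[15.0000 22.5000 15.0000 12.0000]
After op 6 tick(3): ref=18.0000 raw=[17.7000 27.0000 21.0000 14.4000]
After op 7 tick(7): ref=25.0000 raw=[24.0000 37.5000 35.0000 20.0000]
Wrap final raw readings (mod 100): 24.0000 mod 100 = 24.0000; 37.5000 mod 100 = 37.5000; 35.0000 mod 100 = 35.0000; 20.0000 mod 100 = 20.0000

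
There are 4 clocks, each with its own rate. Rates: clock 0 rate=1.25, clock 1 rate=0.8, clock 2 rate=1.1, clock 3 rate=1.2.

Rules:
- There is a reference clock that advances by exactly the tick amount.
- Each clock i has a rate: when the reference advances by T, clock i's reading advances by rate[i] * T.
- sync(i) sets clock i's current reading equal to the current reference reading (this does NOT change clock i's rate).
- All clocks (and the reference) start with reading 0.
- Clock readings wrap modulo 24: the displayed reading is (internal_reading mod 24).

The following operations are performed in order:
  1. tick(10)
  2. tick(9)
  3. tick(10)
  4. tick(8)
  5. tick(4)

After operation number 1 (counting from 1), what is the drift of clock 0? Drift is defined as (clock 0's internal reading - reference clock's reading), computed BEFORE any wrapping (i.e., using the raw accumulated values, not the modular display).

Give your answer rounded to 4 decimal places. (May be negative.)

After op 1 tick(10): ref=10.0000 raw=[12.5000 8.0000 11.0000 12.0000]
Drift of clock 0 after op 1: 12.5000 - 10.0000 = 2.5000

Answer: 2.5000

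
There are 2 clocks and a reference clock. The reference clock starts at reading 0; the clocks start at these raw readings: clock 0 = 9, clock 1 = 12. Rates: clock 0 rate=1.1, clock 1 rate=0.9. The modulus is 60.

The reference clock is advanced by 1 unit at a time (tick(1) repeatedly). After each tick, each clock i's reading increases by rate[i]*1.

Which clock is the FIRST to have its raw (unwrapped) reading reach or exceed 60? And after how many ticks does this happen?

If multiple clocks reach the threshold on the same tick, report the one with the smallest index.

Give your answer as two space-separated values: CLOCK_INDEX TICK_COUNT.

Answer: 0 47

Derivation:
clock 0: start=9, rate=1.1, needs 60-9 = 51; ticks = ceil(51/1.1) = ceil(46.3636) = 47; reading at tick 47 = 9 + 1.1*47 = 60.7000
clock 1: start=12, rate=0.9, needs 60-12 = 48; ticks = ceil(48/0.9) = ceil(53.3333) = 54; reading at tick 54 = 12 + 0.9*54 = 60.6000
Minimum tick count = 47; winners = [0]; smallest index = 0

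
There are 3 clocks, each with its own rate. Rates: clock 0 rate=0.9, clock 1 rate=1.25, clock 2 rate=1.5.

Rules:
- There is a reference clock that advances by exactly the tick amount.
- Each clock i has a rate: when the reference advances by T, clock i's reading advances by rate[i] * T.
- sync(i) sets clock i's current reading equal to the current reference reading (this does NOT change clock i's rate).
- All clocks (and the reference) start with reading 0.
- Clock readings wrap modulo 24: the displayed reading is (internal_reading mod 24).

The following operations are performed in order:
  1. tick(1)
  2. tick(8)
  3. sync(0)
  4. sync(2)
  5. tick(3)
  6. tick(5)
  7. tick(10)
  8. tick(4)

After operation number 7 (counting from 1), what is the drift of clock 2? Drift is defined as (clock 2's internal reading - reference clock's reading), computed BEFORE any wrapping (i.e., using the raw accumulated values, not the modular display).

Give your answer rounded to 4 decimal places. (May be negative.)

After op 1 tick(1): ref=1.0000 raw=[0.9000 1.2500 1.5000]
After op 2 tick(8): ref=9.0000 raw=[8.1000 11.2500 13.5000]
After op 3 sync(0): ref=9.0000 raw=[9.0000 11.2500 13.5000]
After op 4 sync(2): ref=9.0000 raw=[9.0000 11.2500 9.0000]
After op 5 tick(3): ref=12.0000 raw=[11.7000 15.0000 13.5000]
After op 6 tick(5): ref=17.0000 raw=[16.2000 21.2500 21.0000]
After op 7 tick(10): ref=27.0000 raw=[25.2000 33.7500 36.0000]
Drift of clock 2 after op 7: 36.0000 - 27.0000 = 9.0000

Answer: 9.0000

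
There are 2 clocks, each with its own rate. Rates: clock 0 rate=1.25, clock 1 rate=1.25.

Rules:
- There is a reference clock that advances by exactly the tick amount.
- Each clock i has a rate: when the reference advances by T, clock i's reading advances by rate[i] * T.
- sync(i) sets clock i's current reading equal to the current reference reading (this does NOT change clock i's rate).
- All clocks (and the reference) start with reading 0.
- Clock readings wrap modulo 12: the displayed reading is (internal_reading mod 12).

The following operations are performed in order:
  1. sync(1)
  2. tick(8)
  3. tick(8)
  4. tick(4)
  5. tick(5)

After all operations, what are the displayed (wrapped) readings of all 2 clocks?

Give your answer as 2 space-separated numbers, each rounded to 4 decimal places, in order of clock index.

After op 1 sync(1): ref=0.0000 raw=[0.0000 0.0000]
After op 2 tick(8): ref=8.0000 raw=[10.0000 10.0000]
After op 3 tick(8): ref=16.0000 raw=[20.0000 20.0000]
After op 4 tick(4): ref=20.0000 raw=[25.0000 25.0000]
After op 5 tick(5): ref=25.0000 raw=[31.2500 31.2500]
Wrap final raw readings (mod 12): 31.2500 mod 12 = 7.2500; 31.2500 mod 12 = 7.2500

Answer: 7.2500 7.2500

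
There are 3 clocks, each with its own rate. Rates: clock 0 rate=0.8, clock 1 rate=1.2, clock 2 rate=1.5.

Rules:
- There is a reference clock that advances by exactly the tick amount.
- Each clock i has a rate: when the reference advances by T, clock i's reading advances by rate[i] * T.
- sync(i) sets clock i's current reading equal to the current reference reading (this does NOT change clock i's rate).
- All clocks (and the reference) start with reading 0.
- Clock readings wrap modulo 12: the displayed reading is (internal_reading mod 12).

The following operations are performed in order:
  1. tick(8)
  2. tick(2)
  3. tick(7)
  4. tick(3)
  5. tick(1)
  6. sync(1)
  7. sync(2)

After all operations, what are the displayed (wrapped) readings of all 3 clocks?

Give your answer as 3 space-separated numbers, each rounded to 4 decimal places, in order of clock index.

Answer: 4.8000 9.0000 9.0000

Derivation:
After op 1 tick(8): ref=8.0000 raw=[6.4000 9.6000 12.0000]
After op 2 tick(2): ref=10.0000 raw=[8.0000 12.0000 15.0000]
After op 3 tick(7): ref=17.0000 raw=[13.6000 20.4000 25.5000]
After op 4 tick(3): ref=20.0000 raw=[16.0000 24.0000 30.0000]
After op 5 tick(1): ref=21.0000 raw=[16.8000 25.2000 31.5000]
After op 6 sync(1): ref=21.0000 raw=[16.8000 21.0000 31.5000]
After op 7 sync(2): ref=21.0000 raw=[16.8000 21.0000 21.0000]
Wrap final raw readings (mod 12): 16.8000 mod 12 = 4.8000; 21.0000 mod 12 = 9.0000; 21.0000 mod 12 = 9.0000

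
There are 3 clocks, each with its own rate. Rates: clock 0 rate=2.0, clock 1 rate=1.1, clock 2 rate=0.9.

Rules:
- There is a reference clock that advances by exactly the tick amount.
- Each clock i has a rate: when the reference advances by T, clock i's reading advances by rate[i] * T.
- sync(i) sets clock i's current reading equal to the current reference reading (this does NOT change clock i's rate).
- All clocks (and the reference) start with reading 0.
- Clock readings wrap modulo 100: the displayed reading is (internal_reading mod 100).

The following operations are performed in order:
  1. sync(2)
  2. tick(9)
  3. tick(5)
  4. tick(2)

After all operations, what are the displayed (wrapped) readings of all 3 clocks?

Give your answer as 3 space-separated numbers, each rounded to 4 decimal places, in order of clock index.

Answer: 32.0000 17.6000 14.4000

Derivation:
After op 1 sync(2): ref=0.0000 raw=[0.0000 0.0000 0.0000]
After op 2 tick(9): ref=9.0000 raw=[18.0000 9.9000 8.1000]
After op 3 tick(5): ref=14.0000 raw=[28.0000 15.4000 12.6000]
After op 4 tick(2): ref=16.0000 raw=[32.0000 17.6000 14.4000]
Wrap final raw readings (mod 100): 32.0000 mod 100 = 32.0000; 17.6000 mod 100 = 17.6000; 14.4000 mod 100 = 14.4000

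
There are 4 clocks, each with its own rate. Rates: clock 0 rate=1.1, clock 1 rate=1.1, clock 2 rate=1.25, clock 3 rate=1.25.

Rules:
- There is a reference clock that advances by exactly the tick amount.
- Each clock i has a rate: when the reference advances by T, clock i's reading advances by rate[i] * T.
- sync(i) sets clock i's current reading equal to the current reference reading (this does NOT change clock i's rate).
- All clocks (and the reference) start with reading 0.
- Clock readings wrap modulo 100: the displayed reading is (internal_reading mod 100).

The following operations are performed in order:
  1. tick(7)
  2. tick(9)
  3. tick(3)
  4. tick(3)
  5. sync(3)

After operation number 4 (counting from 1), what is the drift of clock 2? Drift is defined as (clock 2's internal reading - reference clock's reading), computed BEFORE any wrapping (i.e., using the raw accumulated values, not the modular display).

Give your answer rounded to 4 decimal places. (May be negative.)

Answer: 5.5000

Derivation:
After op 1 tick(7): ref=7.0000 raw=[7.7000 7.7000 8.7500 8.7500]
After op 2 tick(9): ref=16.0000 raw=[17.6000 17.6000 20.0000 20.0000]
After op 3 tick(3): ref=19.0000 raw=[20.9000 20.9000 23.7500 23.7500]
After op 4 tick(3): ref=22.0000 raw=[24.2000 24.2000 27.5000 27.5000]
Drift of clock 2 after op 4: 27.5000 - 22.0000 = 5.5000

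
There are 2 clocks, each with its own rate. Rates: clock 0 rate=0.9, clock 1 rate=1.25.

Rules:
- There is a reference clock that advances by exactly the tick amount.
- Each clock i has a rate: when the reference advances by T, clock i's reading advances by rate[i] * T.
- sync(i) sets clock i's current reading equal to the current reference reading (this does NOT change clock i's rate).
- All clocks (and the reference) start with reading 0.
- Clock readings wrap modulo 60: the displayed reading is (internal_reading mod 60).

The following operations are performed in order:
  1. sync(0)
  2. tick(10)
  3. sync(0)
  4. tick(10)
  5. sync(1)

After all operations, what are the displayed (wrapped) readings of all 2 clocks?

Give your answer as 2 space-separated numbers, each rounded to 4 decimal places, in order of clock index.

After op 1 sync(0): ref=0.0000 raw=[0.0000 0.0000]
After op 2 tick(10): ref=10.0000 raw=[9.0000 12.5000]
After op 3 sync(0): ref=10.0000 raw=[10.0000 12.5000]
After op 4 tick(10): ref=20.0000 raw=[19.0000 25.0000]
After op 5 sync(1): ref=20.0000 raw=[19.0000 20.0000]
Wrap final raw readings (mod 60): 19.0000 mod 60 = 19.0000; 20.0000 mod 60 = 20.0000

Answer: 19.0000 20.0000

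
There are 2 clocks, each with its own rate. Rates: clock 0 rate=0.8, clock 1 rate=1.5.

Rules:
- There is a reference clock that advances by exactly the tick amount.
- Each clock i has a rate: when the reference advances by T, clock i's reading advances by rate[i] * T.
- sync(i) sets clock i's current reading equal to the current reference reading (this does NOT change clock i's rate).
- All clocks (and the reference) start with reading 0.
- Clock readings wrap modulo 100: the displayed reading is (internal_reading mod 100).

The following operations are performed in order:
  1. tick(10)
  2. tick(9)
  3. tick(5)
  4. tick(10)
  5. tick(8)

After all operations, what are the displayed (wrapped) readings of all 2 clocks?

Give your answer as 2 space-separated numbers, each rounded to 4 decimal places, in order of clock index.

After op 1 tick(10): ref=10.0000 raw=[8.0000 15.0000]
After op 2 tick(9): ref=19.0000 raw=[15.2000 28.5000]
After op 3 tick(5): ref=24.0000 raw=[19.2000 36.0000]
After op 4 tick(10): ref=34.0000 raw=[27.2000 51.0000]
After op 5 tick(8): ref=42.0000 raw=[33.6000 63.0000]
Wrap final raw readings (mod 100): 33.6000 mod 100 = 33.6000; 63.0000 mod 100 = 63.0000

Answer: 33.6000 63.0000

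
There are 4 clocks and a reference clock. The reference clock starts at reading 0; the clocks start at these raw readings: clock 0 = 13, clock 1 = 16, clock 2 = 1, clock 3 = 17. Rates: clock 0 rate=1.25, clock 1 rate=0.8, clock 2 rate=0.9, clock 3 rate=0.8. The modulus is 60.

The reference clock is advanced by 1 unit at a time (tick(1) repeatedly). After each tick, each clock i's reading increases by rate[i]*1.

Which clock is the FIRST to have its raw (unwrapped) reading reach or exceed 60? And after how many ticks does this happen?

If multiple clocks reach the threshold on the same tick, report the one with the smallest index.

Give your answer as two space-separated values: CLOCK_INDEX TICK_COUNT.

clock 0: start=13, rate=1.25, needs 60-13 = 47; ticks = ceil(47/1.25) = ceil(37.6000) = 38; reading at tick 38 = 13 + 1.25*38 = 60.5000
clock 1: start=16, rate=0.8, needs 60-16 = 44; ticks = ceil(44/0.8) = ceil(55.0000) = 55; reading at tick 55 = 16 + 0.8*55 = 60.0000
clock 2: start=1, rate=0.9, needs 60-1 = 59; ticks = ceil(59/0.9) = ceil(65.5556) = 66; reading at tick 66 = 1 + 0.9*66 = 60.4000
clock 3: start=17, rate=0.8, needs 60-17 = 43; ticks = ceil(43/0.8) = ceil(53.7500) = 54; reading at tick 54 = 17 + 0.8*54 = 60.2000
Minimum tick count = 38; winners = [0]; smallest index = 0

Answer: 0 38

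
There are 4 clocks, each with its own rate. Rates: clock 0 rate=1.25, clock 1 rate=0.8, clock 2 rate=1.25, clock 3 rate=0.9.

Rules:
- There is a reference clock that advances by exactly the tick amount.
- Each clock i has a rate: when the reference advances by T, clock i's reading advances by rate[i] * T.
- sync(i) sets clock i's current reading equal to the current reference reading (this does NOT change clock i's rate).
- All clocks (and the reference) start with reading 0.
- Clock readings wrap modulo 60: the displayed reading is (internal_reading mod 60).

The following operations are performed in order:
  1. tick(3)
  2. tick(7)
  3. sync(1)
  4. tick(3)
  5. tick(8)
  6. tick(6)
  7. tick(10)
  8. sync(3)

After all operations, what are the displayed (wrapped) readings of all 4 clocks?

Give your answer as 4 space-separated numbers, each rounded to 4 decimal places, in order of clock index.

Answer: 46.2500 31.6000 46.2500 37.0000

Derivation:
After op 1 tick(3): ref=3.0000 raw=[3.7500 2.4000 3.7500 2.7000]
After op 2 tick(7): ref=10.0000 raw=[12.5000 8.0000 12.5000 9.0000]
After op 3 sync(1): ref=10.0000 raw=[12.5000 10.0000 12.5000 9.0000]
After op 4 tick(3): ref=13.0000 raw=[16.2500 12.4000 16.2500 11.7000]
After op 5 tick(8): ref=21.0000 raw=[26.2500 18.8000 26.2500 18.9000]
After op 6 tick(6): ref=27.0000 raw=[33.7500 23.6000 33.7500 24.3000]
After op 7 tick(10): ref=37.0000 raw=[46.2500 31.6000 46.2500 33.3000]
After op 8 sync(3): ref=37.0000 raw=[46.2500 31.6000 46.2500 37.0000]
Wrap final raw readings (mod 60): 46.2500 mod 60 = 46.2500; 31.6000 mod 60 = 31.6000; 46.2500 mod 60 = 46.2500; 37.0000 mod 60 = 37.0000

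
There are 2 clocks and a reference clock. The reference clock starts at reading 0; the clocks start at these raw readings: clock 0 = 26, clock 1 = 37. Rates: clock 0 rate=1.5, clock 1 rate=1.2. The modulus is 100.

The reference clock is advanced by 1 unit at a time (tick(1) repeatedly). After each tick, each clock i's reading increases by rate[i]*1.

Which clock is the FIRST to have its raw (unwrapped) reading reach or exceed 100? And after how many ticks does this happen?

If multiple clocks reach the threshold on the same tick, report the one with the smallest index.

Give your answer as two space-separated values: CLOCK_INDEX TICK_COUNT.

clock 0: start=26, rate=1.5, needs 100-26 = 74; ticks = ceil(74/1.5) = ceil(49.3333) = 50; reading at tick 50 = 26 + 1.5*50 = 101.0000
clock 1: start=37, rate=1.2, needs 100-37 = 63; ticks = ceil(63/1.2) = ceil(52.5000) = 53; reading at tick 53 = 37 + 1.2*53 = 100.6000
Minimum tick count = 50; winners = [0]; smallest index = 0

Answer: 0 50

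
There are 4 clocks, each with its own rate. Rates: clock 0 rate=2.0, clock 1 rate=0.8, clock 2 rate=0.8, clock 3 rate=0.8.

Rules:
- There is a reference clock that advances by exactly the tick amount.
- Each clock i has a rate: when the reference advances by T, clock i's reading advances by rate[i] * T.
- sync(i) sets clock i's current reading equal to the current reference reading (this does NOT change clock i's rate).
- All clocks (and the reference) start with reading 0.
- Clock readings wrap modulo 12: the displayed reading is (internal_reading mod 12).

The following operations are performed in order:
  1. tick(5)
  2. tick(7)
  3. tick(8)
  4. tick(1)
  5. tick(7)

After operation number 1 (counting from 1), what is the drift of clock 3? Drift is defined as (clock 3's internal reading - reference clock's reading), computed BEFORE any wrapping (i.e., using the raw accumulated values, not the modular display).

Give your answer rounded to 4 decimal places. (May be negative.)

Answer: -1.0000

Derivation:
After op 1 tick(5): ref=5.0000 raw=[10.0000 4.0000 4.0000 4.0000]
Drift of clock 3 after op 1: 4.0000 - 5.0000 = -1.0000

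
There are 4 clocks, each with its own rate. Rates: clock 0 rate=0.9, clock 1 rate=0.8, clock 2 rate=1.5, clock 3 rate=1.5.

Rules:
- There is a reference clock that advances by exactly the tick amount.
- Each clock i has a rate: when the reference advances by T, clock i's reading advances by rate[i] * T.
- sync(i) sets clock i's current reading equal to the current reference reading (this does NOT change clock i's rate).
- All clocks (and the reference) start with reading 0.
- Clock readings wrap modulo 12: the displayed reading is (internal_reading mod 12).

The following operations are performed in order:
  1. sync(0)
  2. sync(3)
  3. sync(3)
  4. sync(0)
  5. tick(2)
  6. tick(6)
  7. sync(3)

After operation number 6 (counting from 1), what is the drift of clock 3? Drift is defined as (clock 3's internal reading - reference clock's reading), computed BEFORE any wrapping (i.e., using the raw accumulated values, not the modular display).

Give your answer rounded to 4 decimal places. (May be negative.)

After op 1 sync(0): ref=0.0000 raw=[0.0000 0.0000 0.0000 0.0000]
After op 2 sync(3): ref=0.0000 raw=[0.0000 0.0000 0.0000 0.0000]
After op 3 sync(3): ref=0.0000 raw=[0.0000 0.0000 0.0000 0.0000]
After op 4 sync(0): ref=0.0000 raw=[0.0000 0.0000 0.0000 0.0000]
After op 5 tick(2): ref=2.0000 raw=[1.8000 1.6000 3.0000 3.0000]
After op 6 tick(6): ref=8.0000 raw=[7.2000 6.4000 12.0000 12.0000]
Drift of clock 3 after op 6: 12.0000 - 8.0000 = 4.0000

Answer: 4.0000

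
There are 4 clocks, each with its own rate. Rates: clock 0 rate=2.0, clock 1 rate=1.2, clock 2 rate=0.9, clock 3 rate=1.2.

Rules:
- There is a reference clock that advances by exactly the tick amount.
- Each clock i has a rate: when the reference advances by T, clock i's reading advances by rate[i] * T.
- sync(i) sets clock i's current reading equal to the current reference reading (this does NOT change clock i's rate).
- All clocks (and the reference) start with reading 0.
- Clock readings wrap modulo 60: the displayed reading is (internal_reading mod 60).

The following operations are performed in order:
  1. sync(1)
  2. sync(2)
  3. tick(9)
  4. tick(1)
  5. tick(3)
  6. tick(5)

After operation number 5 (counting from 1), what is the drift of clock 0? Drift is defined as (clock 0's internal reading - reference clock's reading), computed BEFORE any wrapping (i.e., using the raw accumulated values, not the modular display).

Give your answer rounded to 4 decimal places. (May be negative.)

After op 1 sync(1): ref=0.0000 raw=[0.0000 0.0000 0.0000 0.0000]
After op 2 sync(2): ref=0.0000 raw=[0.0000 0.0000 0.0000 0.0000]
After op 3 tick(9): ref=9.0000 raw=[18.0000 10.8000 8.1000 10.8000]
After op 4 tick(1): ref=10.0000 raw=[20.0000 12.0000 9.0000 12.0000]
After op 5 tick(3): ref=13.0000 raw=[26.0000 15.6000 11.7000 15.6000]
Drift of clock 0 after op 5: 26.0000 - 13.0000 = 13.0000

Answer: 13.0000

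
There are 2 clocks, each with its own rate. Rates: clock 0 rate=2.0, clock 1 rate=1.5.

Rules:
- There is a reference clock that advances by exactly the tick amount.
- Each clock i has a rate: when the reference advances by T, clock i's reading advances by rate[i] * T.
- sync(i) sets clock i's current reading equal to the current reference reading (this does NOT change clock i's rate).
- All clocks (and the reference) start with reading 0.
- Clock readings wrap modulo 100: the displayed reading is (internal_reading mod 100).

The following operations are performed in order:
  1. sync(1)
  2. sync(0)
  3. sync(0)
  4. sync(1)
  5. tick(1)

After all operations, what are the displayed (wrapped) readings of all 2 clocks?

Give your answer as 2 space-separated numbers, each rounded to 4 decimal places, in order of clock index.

After op 1 sync(1): ref=0.0000 raw=[0.0000 0.0000]
After op 2 sync(0): ref=0.0000 raw=[0.0000 0.0000]
After op 3 sync(0): ref=0.0000 raw=[0.0000 0.0000]
After op 4 sync(1): ref=0.0000 raw=[0.0000 0.0000]
After op 5 tick(1): ref=1.0000 raw=[2.0000 1.5000]
Wrap final raw readings (mod 100): 2.0000 mod 100 = 2.0000; 1.5000 mod 100 = 1.5000

Answer: 2.0000 1.5000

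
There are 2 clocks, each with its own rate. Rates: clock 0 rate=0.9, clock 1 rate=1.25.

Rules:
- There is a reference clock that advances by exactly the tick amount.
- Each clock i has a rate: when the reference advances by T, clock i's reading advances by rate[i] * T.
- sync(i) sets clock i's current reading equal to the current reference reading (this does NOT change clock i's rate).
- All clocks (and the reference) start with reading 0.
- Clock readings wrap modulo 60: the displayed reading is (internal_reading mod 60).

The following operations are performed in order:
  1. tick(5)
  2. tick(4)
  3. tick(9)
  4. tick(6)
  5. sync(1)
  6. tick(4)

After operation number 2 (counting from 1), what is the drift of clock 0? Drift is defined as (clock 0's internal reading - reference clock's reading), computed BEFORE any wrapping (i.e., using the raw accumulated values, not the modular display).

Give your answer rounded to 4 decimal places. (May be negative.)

After op 1 tick(5): ref=5.0000 raw=[4.5000 6.2500]
After op 2 tick(4): ref=9.0000 raw=[8.1000 11.2500]
Drift of clock 0 after op 2: 8.1000 - 9.0000 = -0.9000

Answer: -0.9000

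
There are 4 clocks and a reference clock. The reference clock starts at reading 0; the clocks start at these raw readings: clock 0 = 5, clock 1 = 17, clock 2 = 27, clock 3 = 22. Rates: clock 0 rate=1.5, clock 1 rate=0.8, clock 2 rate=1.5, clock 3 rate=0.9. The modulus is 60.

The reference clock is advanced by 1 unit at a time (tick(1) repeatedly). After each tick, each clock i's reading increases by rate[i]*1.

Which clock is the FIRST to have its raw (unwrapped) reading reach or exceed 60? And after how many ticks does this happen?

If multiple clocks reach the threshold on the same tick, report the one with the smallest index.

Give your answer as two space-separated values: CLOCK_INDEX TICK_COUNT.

clock 0: start=5, rate=1.5, needs 60-5 = 55; ticks = ceil(55/1.5) = ceil(36.6667) = 37; reading at tick 37 = 5 + 1.5*37 = 60.5000
clock 1: start=17, rate=0.8, needs 60-17 = 43; ticks = ceil(43/0.8) = ceil(53.7500) = 54; reading at tick 54 = 17 + 0.8*54 = 60.2000
clock 2: start=27, rate=1.5, needs 60-27 = 33; ticks = ceil(33/1.5) = ceil(22.0000) = 22; reading at tick 22 = 27 + 1.5*22 = 60.0000
clock 3: start=22, rate=0.9, needs 60-22 = 38; ticks = ceil(38/0.9) = ceil(42.2222) = 43; reading at tick 43 = 22 + 0.9*43 = 60.7000
Minimum tick count = 22; winners = [2]; smallest index = 2

Answer: 2 22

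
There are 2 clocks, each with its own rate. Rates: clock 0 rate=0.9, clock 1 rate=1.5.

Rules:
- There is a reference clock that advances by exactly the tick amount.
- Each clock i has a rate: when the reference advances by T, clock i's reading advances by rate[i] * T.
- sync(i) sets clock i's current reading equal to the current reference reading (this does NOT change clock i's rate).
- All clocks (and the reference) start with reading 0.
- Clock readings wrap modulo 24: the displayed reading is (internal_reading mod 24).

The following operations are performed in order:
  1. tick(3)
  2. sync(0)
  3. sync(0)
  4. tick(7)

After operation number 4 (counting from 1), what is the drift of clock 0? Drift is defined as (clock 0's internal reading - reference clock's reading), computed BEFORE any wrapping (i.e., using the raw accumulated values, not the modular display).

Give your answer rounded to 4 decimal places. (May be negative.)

Answer: -0.7000

Derivation:
After op 1 tick(3): ref=3.0000 raw=[2.7000 4.5000]
After op 2 sync(0): ref=3.0000 raw=[3.0000 4.5000]
After op 3 sync(0): ref=3.0000 raw=[3.0000 4.5000]
After op 4 tick(7): ref=10.0000 raw=[9.3000 15.0000]
Drift of clock 0 after op 4: 9.3000 - 10.0000 = -0.7000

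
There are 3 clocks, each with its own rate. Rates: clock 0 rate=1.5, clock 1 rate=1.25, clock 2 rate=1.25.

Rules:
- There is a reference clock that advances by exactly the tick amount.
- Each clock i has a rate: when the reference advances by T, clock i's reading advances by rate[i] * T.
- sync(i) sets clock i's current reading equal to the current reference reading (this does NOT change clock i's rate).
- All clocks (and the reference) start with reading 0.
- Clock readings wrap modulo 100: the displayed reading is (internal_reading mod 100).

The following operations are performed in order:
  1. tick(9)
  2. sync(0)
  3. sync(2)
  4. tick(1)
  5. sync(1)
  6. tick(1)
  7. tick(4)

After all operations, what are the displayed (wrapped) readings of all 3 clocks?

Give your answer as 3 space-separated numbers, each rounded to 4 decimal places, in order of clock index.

After op 1 tick(9): ref=9.0000 raw=[13.5000 11.2500 11.2500]
After op 2 sync(0): ref=9.0000 raw=[9.0000 11.2500 11.2500]
After op 3 sync(2): ref=9.0000 raw=[9.0000 11.2500 9.0000]
After op 4 tick(1): ref=10.0000 raw=[10.5000 12.5000 10.2500]
After op 5 sync(1): ref=10.0000 raw=[10.5000 10.0000 10.2500]
After op 6 tick(1): ref=11.0000 raw=[12.0000 11.2500 11.5000]
After op 7 tick(4): ref=15.0000 raw=[18.0000 16.2500 16.5000]
Wrap final raw readings (mod 100): 18.0000 mod 100 = 18.0000; 16.2500 mod 100 = 16.2500; 16.5000 mod 100 = 16.5000

Answer: 18.0000 16.2500 16.5000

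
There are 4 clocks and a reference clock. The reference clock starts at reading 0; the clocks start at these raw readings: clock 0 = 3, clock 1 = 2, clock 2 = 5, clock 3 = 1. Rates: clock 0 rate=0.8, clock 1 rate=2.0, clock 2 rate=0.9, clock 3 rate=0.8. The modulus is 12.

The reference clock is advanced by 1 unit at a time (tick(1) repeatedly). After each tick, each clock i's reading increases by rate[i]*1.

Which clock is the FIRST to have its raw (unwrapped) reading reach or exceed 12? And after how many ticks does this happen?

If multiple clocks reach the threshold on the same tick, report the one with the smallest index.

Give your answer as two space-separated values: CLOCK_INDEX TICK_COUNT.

clock 0: start=3, rate=0.8, needs 12-3 = 9; ticks = ceil(9/0.8) = ceil(11.2500) = 12; reading at tick 12 = 3 + 0.8*12 = 12.6000
clock 1: start=2, rate=2.0, needs 12-2 = 10; ticks = ceil(10/2.0) = ceil(5.0000) = 5; reading at tick 5 = 2 + 2.0*5 = 12.0000
clock 2: start=5, rate=0.9, needs 12-5 = 7; ticks = ceil(7/0.9) = ceil(7.7778) = 8; reading at tick 8 = 5 + 0.9*8 = 12.2000
clock 3: start=1, rate=0.8, needs 12-1 = 11; ticks = ceil(11/0.8) = ceil(13.7500) = 14; reading at tick 14 = 1 + 0.8*14 = 12.2000
Minimum tick count = 5; winners = [1]; smallest index = 1

Answer: 1 5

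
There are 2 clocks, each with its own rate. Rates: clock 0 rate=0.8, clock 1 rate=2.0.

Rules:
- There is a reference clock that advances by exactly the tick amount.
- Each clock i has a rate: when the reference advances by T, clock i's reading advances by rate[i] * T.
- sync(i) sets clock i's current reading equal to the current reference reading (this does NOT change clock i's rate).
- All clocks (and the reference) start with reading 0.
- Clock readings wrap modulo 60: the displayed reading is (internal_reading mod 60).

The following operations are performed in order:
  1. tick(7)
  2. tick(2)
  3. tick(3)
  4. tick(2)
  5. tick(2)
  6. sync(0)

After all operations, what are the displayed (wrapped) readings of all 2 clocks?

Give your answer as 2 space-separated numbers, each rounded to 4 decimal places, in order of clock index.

Answer: 16.0000 32.0000

Derivation:
After op 1 tick(7): ref=7.0000 raw=[5.6000 14.0000]
After op 2 tick(2): ref=9.0000 raw=[7.2000 18.0000]
After op 3 tick(3): ref=12.0000 raw=[9.6000 24.0000]
After op 4 tick(2): ref=14.0000 raw=[11.2000 28.0000]
After op 5 tick(2): ref=16.0000 raw=[12.8000 32.0000]
After op 6 sync(0): ref=16.0000 raw=[16.0000 32.0000]
Wrap final raw readings (mod 60): 16.0000 mod 60 = 16.0000; 32.0000 mod 60 = 32.0000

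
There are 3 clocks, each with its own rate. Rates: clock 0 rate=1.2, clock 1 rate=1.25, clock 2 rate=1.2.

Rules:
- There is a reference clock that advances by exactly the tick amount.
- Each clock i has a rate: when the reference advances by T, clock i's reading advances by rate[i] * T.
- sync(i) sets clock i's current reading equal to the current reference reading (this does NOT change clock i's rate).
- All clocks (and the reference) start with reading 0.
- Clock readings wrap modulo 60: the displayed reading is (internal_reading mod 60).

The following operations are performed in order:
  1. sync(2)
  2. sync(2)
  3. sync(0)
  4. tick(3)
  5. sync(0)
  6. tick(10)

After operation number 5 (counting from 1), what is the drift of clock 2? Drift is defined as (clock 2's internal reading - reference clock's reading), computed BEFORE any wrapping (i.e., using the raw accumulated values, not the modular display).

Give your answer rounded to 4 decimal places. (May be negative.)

Answer: 0.6000

Derivation:
After op 1 sync(2): ref=0.0000 raw=[0.0000 0.0000 0.0000]
After op 2 sync(2): ref=0.0000 raw=[0.0000 0.0000 0.0000]
After op 3 sync(0): ref=0.0000 raw=[0.0000 0.0000 0.0000]
After op 4 tick(3): ref=3.0000 raw=[3.6000 3.7500 3.6000]
After op 5 sync(0): ref=3.0000 raw=[3.0000 3.7500 3.6000]
Drift of clock 2 after op 5: 3.6000 - 3.0000 = 0.6000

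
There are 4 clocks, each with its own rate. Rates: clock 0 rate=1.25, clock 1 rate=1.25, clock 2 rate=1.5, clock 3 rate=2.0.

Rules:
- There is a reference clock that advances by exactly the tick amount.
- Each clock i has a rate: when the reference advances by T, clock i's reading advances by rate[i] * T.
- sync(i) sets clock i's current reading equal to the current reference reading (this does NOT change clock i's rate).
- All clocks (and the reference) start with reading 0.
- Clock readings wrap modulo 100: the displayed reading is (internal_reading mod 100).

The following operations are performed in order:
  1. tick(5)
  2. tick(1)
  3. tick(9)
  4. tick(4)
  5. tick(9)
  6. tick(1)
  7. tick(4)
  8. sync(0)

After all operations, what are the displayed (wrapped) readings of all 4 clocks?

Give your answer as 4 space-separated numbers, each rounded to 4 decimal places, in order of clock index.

After op 1 tick(5): ref=5.0000 raw=[6.2500 6.2500 7.5000 10.0000]
After op 2 tick(1): ref=6.0000 raw=[7.5000 7.5000 9.0000 12.0000]
After op 3 tick(9): ref=15.0000 raw=[18.7500 18.7500 22.5000 30.0000]
After op 4 tick(4): ref=19.0000 raw=[23.7500 23.7500 28.5000 38.0000]
After op 5 tick(9): ref=28.0000 raw=[35.0000 35.0000 42.0000 56.0000]
After op 6 tick(1): ref=29.0000 raw=[36.2500 36.2500 43.5000 58.0000]
After op 7 tick(4): ref=33.0000 raw=[41.2500 41.2500 49.5000 66.0000]
After op 8 sync(0): ref=33.0000 raw=[33.0000 41.2500 49.5000 66.0000]
Wrap final raw readings (mod 100): 33.0000 mod 100 = 33.0000; 41.2500 mod 100 = 41.2500; 49.5000 mod 100 = 49.5000; 66.0000 mod 100 = 66.0000

Answer: 33.0000 41.2500 49.5000 66.0000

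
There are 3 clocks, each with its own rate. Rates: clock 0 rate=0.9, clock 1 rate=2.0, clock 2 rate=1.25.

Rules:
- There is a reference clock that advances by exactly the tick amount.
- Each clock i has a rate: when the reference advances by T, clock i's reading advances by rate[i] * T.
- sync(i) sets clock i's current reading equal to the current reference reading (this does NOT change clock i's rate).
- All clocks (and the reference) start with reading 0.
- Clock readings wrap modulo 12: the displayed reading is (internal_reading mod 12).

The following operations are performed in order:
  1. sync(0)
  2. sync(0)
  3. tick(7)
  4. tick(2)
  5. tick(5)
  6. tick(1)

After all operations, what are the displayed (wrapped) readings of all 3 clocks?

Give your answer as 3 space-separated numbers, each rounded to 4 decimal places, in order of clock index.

Answer: 1.5000 6.0000 6.7500

Derivation:
After op 1 sync(0): ref=0.0000 raw=[0.0000 0.0000 0.0000]
After op 2 sync(0): ref=0.0000 raw=[0.0000 0.0000 0.0000]
After op 3 tick(7): ref=7.0000 raw=[6.3000 14.0000 8.7500]
After op 4 tick(2): ref=9.0000 raw=[8.1000 18.0000 11.2500]
After op 5 tick(5): ref=14.0000 raw=[12.6000 28.0000 17.5000]
After op 6 tick(1): ref=15.0000 raw=[13.5000 30.0000 18.7500]
Wrap final raw readings (mod 12): 13.5000 mod 12 = 1.5000; 30.0000 mod 12 = 6.0000; 18.7500 mod 12 = 6.7500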